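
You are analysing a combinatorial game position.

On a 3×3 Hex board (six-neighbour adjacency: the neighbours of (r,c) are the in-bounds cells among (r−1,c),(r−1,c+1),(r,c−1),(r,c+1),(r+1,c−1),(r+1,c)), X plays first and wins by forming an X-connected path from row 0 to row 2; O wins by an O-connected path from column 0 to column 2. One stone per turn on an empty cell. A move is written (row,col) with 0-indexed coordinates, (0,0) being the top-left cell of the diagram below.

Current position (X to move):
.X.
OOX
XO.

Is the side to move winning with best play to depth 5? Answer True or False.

[.X./OOX/XO.] X move#1: (0,0):-1/XX./OOX/XO.*, (0,2):-1/.XX/OOX/XO., (2,2):-1/.X./OOX/XOX
[XX./OOX/XO.] O move#2: (0,2):+1/XXO/OOX/XO.*, (2,2):+1/XX./OOX/XOO
[XXO/OOX/XO.] end (terminal -1, X#3); searched .X./OOX/XO. to 5

X winning at [.X./OOX/XO.]: False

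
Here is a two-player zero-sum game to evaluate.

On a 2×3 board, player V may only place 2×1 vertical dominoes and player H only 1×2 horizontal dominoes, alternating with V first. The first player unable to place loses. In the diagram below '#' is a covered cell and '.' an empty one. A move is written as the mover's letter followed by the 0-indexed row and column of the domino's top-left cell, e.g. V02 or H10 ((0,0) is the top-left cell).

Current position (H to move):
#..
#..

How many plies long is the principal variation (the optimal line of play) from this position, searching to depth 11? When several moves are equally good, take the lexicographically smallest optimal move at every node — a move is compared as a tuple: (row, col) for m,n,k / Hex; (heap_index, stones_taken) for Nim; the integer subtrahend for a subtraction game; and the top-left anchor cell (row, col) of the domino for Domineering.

[#../#..] H move#1: H01:+1/###/#..*, H11:+1/#../###
[###/#..] end (terminal -1, V#2); searched #../#.. to 11

PV length from [#../#..]: 1 ply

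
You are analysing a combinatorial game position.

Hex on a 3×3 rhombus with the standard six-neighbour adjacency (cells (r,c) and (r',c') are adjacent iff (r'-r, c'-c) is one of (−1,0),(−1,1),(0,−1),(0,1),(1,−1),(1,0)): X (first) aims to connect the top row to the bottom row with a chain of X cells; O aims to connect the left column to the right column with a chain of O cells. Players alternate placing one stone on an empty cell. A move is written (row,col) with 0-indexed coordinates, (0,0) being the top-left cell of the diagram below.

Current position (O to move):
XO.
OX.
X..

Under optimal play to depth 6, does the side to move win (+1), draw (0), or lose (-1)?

p1 O@[XO./OX./X..]: (0,2)[XOO/OX./X..]+1* (1,2)[XO./OXO/X..]-1 (2,1)[XO./OX./XO.]-1 (2,2)[XO./OX./X.O]-1
p2 X@[XOO/OX./X..] terminal -1; root [XO./OX./X..] d6

value(XO./OX./X.., O) = +1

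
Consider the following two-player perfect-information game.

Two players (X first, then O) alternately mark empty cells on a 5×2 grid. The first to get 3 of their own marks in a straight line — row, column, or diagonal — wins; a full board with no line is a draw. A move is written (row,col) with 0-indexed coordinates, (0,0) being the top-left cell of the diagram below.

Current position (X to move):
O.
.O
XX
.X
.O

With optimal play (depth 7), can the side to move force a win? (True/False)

X winning at [O./.O/XX/.X/.O]: True

p1 X@[O./.O/XX/.X/.O]: (0,1)[OX/.O/XX/.X/.O]+0 (1,0)[O./XO/XX/.X/.O]+0 (3,0)[O./.O/XX/XX/.O]+1* (4,0)[O./.O/XX/.X/XO]+0
p2 O@[O./.O/XX/XX/.O]: (0,1)[OO/.O/XX/XX/.O]-1* (1,0)[O./OO/XX/XX/.O]-1 (4,0)[O./.O/XX/XX/OO]-1
p3 X@[OO/.O/XX/XX/.O]: (1,0)[OO/XO/XX/XX/.O]+1* (4,0)[OO/.O/XX/XX/XO]+1
p4 O@[OO/XO/XX/XX/.O] terminal -1; root [O./.O/XX/.X/.O] d7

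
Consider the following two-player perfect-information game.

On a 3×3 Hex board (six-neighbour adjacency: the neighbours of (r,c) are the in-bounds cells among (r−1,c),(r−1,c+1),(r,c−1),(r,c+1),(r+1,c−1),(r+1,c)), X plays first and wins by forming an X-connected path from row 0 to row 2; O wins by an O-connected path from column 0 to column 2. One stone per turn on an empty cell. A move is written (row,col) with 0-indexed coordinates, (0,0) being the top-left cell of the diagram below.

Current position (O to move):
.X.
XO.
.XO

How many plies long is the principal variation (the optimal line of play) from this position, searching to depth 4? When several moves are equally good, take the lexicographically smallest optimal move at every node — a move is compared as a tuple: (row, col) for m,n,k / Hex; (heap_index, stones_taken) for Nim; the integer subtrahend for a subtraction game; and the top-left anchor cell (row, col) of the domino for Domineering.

PV length from [.X./XO./.XO]: 3 plies

[.X./XO./.XO] O move#1: (0,0):-1/OX./XO./.XO, (0,2):-1/.XO/XO./.XO, (1,2):-1/.X./XOO/.XO, (2,0):+1/.X./XO./OXO*
[.X./XO./OXO] X move#2: (0,0):-1/XX./XO./OXO*, (0,2):-1/.XX/XO./OXO, (1,2):-1/.X./XOX/OXO
[XX./XO./OXO] O move#3: (0,2):+1/XXO/XO./OXO*, (1,2):+1/XX./XOO/OXO
[XXO/XO./OXO] end (terminal -1, X#4); searched .X./XO./.XO to 4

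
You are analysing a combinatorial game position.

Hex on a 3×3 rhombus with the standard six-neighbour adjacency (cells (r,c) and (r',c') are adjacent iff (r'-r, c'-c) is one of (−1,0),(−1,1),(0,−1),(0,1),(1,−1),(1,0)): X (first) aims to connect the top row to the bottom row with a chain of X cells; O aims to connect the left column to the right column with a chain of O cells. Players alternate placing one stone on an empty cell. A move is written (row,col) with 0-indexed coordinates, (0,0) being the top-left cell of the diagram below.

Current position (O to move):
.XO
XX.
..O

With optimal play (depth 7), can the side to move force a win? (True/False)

ply 1, O at .XO/XX./..O | (0,0)=-1→OXO/XX./..O*; (1,2)=-1→.XO/XXO/..O; (2,0)=-1→.XO/XX./O.O; (2,1)=-1→.XO/XX./.OO
ply 2, X at OXO/XX./..O | (1,2)=+1→OXO/XXX/..O*; (2,0)=+1→OXO/XX./X.O; (2,1)=+1→OXO/XX./.XO
ply 3, O at OXO/XXX/..O | (2,0)=-1→OXO/XXX/O.O*; (2,1)=-1→OXO/XXX/.OO
ply 4, X at OXO/XXX/O.O | (2,1)=+1→OXO/XXX/OXO*
ply 5: OXO/XXX/OXO is terminal -1 (O); from .XO/XX./..O depth 7

O winning at [.XO/XX./..O]: False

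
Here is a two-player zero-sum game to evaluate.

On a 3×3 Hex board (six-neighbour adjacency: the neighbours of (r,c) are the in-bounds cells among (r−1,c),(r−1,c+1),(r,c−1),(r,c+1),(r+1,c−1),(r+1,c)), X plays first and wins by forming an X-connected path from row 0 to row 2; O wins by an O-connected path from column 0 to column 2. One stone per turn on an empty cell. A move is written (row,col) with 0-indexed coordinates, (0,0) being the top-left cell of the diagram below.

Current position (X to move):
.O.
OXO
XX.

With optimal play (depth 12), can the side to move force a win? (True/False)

X winning at [.O./OXO/XX.]: True

ply 1, X at .O./OXO/XX. | (0,0)=-1→XO./OXO/XX.; (0,2)=+1→.OX/OXO/XX.*; (2,2)=-1→.O./OXO/XXX
ply 2: .OX/OXO/XX. is terminal -1 (O); from .O./OXO/XX. depth 12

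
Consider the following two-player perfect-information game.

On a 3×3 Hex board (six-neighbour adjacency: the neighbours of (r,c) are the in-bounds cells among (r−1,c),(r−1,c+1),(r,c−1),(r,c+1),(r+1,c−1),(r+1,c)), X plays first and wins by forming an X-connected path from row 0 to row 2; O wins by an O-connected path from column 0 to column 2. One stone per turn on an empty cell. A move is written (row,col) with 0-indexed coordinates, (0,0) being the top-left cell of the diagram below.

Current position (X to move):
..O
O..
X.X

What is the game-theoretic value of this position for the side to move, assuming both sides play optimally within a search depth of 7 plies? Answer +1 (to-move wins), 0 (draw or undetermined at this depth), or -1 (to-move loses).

value(..O/O../X.X, X) = -1

ply 1, X at ..O/O../X.X | (0,0)=-1→X.O/O../X.X*; (0,1)=-1→.XO/O../X.X; (1,1)=-1→..O/OX./X.X; (1,2)=-1→..O/O.X/X.X; (2,1)=-1→..O/O../XXX
ply 2, O at X.O/O../X.X | (0,1)=+1→XOO/O../X.X*; (1,1)=+1→X.O/OO./X.X; (1,2)=+1→X.O/O.O/X.X; (2,1)=+1→X.O/O../XOX
ply 3: XOO/O../X.X is terminal -1 (X); from ..O/O../X.X depth 7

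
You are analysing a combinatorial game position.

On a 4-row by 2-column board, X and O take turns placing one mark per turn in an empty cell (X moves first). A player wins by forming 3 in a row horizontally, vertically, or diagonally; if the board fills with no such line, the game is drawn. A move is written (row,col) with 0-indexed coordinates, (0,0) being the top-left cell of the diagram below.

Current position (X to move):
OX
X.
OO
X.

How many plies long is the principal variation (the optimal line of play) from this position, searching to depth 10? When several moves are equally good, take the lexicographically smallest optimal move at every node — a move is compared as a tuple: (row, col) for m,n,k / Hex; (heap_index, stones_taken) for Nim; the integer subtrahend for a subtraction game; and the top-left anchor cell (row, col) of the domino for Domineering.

ply 1, X at OX/X./OO/X. | (1,1)=+0→OX/XX/OO/X.*; (3,1)=+0→OX/X./OO/XX
ply 2, O at OX/XX/OO/X. | (3,1)=+0→OX/XX/OO/XO*
ply 3: OX/XX/OO/XO is terminal +0 (X); from OX/X./OO/X. depth 10

PV length from [OX/X./OO/X.]: 2 plies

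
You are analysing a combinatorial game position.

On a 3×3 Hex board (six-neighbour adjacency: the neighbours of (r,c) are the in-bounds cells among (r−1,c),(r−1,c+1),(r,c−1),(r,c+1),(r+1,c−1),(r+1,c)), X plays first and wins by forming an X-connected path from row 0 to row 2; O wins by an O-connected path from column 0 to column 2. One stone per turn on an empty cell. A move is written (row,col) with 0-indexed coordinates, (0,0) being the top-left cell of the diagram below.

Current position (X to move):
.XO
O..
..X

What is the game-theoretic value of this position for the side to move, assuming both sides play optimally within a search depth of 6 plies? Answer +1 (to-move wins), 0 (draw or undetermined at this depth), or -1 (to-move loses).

ply 1, X at .XO/O../..X | (0,0)=-1→XXO/O../..X; (1,1)=+1→.XO/OX./..X*; (1,2)=-1→.XO/O.X/..X; (2,0)=-1→.XO/O../X.X; (2,1)=-1→.XO/O../.XX
ply 2, O at .XO/OX./..X | (0,0)=-1→OXO/OX./..X*; (1,2)=-1→.XO/OXO/..X; (2,0)=-1→.XO/OX./O.X; (2,1)=-1→.XO/OX./.OX
ply 3, X at OXO/OX./..X | (1,2)=+1→OXO/OXX/..X*; (2,0)=+1→OXO/OX./X.X; (2,1)=+1→OXO/OX./.XX
ply 4: OXO/OXX/..X is terminal -1 (O); from .XO/O../..X depth 6

value(.XO/O../..X, X) = +1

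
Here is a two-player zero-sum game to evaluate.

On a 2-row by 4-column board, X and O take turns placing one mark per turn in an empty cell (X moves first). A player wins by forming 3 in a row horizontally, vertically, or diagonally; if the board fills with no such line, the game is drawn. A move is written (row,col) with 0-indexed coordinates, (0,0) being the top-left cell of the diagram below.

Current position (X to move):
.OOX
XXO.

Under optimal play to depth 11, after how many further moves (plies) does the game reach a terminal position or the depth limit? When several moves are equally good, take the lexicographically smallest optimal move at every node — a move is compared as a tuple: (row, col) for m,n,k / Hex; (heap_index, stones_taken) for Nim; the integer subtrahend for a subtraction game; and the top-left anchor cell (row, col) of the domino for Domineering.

p1 X@[.OOX/XXO.]: (0,0)[XOOX/XXO.]+0* (1,3)[.OOX/XXOX]-1
p2 O@[XOOX/XXO.]: (1,3)[XOOX/XXOO]+0*
p3 X@[XOOX/XXOO] terminal +0; root [.OOX/XXO.] d11

PV length from [.OOX/XXO.]: 2 plies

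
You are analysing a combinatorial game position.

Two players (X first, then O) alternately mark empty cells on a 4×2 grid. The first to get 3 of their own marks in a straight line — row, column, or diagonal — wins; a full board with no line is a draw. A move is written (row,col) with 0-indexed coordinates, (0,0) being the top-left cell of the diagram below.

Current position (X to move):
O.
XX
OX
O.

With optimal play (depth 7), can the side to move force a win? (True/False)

X winning at [O./XX/OX/O.]: True

p1 X@[O./XX/OX/O.]: (0,1)[OX/XX/OX/O.]+1* (3,1)[O./XX/OX/OX]+1
p2 O@[OX/XX/OX/O.] terminal -1; root [O./XX/OX/O.] d7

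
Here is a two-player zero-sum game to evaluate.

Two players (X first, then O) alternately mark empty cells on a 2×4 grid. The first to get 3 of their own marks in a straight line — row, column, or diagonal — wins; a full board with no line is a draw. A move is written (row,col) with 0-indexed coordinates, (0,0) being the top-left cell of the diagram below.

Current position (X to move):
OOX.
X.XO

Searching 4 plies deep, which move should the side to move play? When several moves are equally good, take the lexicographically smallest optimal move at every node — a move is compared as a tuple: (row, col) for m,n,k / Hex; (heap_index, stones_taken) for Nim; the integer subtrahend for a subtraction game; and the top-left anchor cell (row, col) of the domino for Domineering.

X's best at [OOX./X.XO]: (1,1)

ply 1, X at OOX./X.XO | (0,3)=+0→OOXX/X.XO; (1,1)=+1→OOX./XXXO*
ply 2: OOX./XXXO is terminal -1 (O); from OOX./X.XO depth 4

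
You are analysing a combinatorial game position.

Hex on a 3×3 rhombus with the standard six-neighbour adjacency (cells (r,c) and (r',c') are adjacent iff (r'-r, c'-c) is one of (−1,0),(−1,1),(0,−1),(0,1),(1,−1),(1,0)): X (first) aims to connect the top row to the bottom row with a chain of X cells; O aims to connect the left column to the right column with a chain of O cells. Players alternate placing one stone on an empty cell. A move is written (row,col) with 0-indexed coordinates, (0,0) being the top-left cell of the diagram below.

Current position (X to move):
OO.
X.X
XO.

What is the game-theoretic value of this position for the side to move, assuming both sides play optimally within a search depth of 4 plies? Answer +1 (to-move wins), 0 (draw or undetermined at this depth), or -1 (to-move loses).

ply 1, X at OO./X.X/XO. | (0,2)=+1→OOX/X.X/XO.*; (1,1)=-1→OO./XXX/XO.; (2,2)=-1→OO./X.X/XOX
ply 2, O at OOX/X.X/XO. | (1,1)=-1→OOX/XOX/XO.*; (2,2)=-1→OOX/X.X/XOO
ply 3, X at OOX/XOX/XO. | (2,2)=+1→OOX/XOX/XOX*
ply 4: OOX/XOX/XOX is terminal -1 (O); from OO./X.X/XO. depth 4

value(OO./X.X/XO., X) = +1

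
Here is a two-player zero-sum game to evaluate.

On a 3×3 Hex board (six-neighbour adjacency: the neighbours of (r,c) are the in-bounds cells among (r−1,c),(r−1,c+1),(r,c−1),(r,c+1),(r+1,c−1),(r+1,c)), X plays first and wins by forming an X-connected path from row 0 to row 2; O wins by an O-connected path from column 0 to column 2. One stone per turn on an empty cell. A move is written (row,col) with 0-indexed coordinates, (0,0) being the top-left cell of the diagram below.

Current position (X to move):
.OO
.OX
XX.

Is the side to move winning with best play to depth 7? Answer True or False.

X winning at [.OO/.OX/XX.]: False

[.OO/.OX/XX.] X move#1: (0,0):-1/XOO/.OX/XX.*, (1,0):-1/.OO/XOX/XX., (2,2):-1/.OO/.OX/XXX
[XOO/.OX/XX.] O move#2: (1,0):+1/XOO/OOX/XX.*, (2,2):-1/XOO/.OX/XXO
[XOO/OOX/XX.] end (terminal -1, X#3); searched .OO/.OX/XX. to 7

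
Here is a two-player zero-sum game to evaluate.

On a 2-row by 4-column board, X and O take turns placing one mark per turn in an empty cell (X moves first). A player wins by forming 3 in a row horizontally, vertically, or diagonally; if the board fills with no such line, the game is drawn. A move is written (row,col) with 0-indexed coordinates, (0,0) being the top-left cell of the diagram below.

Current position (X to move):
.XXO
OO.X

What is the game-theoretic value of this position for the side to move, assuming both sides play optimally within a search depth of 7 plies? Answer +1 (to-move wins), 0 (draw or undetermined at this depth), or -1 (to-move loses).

ply 1, X at .XXO/OO.X | (0,0)=+1→XXXO/OO.X*; (1,2)=+0→.XXO/OOXX
ply 2: XXXO/OO.X is terminal -1 (O); from .XXO/OO.X depth 7

value(.XXO/OO.X, X) = +1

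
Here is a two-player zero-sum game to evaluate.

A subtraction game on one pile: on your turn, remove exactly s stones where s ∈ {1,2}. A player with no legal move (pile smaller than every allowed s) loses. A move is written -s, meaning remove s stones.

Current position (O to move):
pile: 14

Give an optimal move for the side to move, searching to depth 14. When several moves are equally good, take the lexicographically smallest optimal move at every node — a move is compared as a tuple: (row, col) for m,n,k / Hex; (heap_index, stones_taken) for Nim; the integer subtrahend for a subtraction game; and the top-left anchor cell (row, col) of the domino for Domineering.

p1 O@[14]: -1[13]-1 -2[12]+1*
p2 X@[12]: -1[11]-1* -2[10]-1
p3 O@[11]: -1[10]-1 -2[9]+1*
p4 X@[9]: -1[8]-1* -2[7]-1
p5 O@[8]: -1[7]-1 -2[6]+1*
p6 X@[6]: -1[5]-1* -2[4]-1
p7 O@[5]: -1[4]-1 -2[3]+1*
p8 X@[3]: -1[2]-1* -2[1]-1
p9 O@[2]: -1[1]-1 -2[0]+1*
p10 X@[0] terminal -1; root [14] d14

O's best at [14]: -2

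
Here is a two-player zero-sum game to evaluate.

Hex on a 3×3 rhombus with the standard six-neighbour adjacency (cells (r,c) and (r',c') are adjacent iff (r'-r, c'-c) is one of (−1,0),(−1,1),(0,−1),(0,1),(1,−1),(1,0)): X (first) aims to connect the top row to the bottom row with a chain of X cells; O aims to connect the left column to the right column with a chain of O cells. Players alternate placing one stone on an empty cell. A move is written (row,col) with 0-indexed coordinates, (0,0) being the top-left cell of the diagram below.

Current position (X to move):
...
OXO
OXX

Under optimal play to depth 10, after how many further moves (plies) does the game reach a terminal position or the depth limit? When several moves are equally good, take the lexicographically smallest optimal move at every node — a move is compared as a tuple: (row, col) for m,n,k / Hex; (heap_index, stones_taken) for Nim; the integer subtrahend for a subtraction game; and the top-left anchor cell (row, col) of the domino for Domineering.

p1 X@[.../OXO/OXX]: (0,0)[X../OXO/OXX]+1* (0,1)[.X./OXO/OXX]+1 (0,2)[..X/OXO/OXX]+1
p2 O@[X../OXO/OXX]: (0,1)[XO./OXO/OXX]-1* (0,2)[X.O/OXO/OXX]-1
p3 X@[XO./OXO/OXX]: (0,2)[XOX/OXO/OXX]+1*
p4 O@[XOX/OXO/OXX] terminal -1; root [.../OXO/OXX] d10

PV length from [.../OXO/OXX]: 3 plies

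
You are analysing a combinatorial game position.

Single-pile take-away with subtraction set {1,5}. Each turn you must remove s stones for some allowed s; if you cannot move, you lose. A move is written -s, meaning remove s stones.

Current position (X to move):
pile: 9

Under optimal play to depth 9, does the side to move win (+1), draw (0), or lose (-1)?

value(9, X) = +1

p1 X@[9]: -1[8]+1* -5[4]+1
p2 O@[8]: -1[7]-1* -5[3]-1
p3 X@[7]: -1[6]+1* -5[2]+1
p4 O@[6]: -1[5]-1* -5[1]-1
p5 X@[5]: -1[4]+1* -5[0]+1
p6 O@[4]: -1[3]-1*
p7 X@[3]: -1[2]+1*
p8 O@[2]: -1[1]-1*
p9 X@[1]: -1[0]+1*
p10 O@[0] terminal -1; root [9] d9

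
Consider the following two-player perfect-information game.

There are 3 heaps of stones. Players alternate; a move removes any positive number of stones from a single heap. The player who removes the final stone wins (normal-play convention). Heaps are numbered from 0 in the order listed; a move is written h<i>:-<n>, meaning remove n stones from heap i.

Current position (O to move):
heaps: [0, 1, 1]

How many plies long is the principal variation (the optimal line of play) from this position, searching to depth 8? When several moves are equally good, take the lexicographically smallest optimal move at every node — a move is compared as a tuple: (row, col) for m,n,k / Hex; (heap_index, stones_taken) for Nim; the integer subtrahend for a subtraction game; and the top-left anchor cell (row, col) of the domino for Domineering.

PV length from [(0,1,1)]: 2 plies

p1 O@[(0,1,1)]: h1:-1[(0,0,1)]-1* h2:-1[(0,1,0)]-1
p2 X@[(0,0,1)]: h2:-1[(0,0,0)]+1*
p3 O@[(0,0,0)] terminal -1; root [(0,1,1)] d8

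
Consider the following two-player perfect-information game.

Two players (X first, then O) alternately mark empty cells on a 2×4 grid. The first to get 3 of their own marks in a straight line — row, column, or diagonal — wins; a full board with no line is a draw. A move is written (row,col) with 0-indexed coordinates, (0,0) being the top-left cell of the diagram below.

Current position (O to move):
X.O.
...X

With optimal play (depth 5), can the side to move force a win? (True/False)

[X.O./...X] O move#1: (0,1):+0/XOO./...X*, (0,3):+0/X.OO/...X, (1,0):+0/X.O./O..X, (1,1):+0/X.O./.O.X, (1,2):+0/X.O./..OX
[XOO./...X] X move#2: (0,3):+0/XOOX/...X*, (1,0):-1/XOO./X..X, (1,1):-1/XOO./.X.X, (1,2):-1/XOO./..XX
[XOOX/...X] O move#3: (1,0):+0/XOOX/O..X*, (1,1):+0/XOOX/.O.X, (1,2):+0/XOOX/..OX
[XOOX/O..X] X move#4: (1,1):+0/XOOX/OX.X*, (1,2):+0/XOOX/O.XX
[XOOX/OX.X] O move#5: (1,2):+0/XOOX/OXOX*
[XOOX/OXOX] end (terminal +0, X#6); searched X.O./...X to 5

O winning at [X.O./...X]: False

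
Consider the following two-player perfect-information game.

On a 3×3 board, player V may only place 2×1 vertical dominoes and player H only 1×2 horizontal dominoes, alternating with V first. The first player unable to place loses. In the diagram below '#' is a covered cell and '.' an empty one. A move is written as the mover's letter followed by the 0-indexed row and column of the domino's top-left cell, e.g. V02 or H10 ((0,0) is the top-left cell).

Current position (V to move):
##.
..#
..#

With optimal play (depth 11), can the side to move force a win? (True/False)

[##./..#/..#] V move#1: V10:+1/##./#.#/#.#*, V11:+1/##./.##/.##
[##./#.#/#.#] end (terminal -1, H#2); searched ##./..#/..# to 11

V winning at [##./..#/..#]: True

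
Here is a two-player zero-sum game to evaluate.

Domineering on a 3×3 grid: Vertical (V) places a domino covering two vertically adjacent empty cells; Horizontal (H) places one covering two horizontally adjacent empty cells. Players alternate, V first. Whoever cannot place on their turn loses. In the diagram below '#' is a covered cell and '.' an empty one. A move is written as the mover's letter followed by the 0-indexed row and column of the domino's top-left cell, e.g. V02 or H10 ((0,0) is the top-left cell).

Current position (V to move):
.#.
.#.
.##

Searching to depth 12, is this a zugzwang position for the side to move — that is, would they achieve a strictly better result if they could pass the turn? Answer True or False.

zugzwang(.#./.#./.##, V) = False

ply 1, V at .#./.#./.## | V00=+1→##./##./.##*; V02=+1→.##/.##/.##; V10=+1→.#./##./###
ply 2: ##./##./.## is terminal -1 (H); from .#./.#./.## depth 12
suppose V passes — search the same position with H to move:
pass> ply 1: .#./.#./.## is terminal -1 (H); from .#./.#./.## depth 12
for V: play +1, pass +1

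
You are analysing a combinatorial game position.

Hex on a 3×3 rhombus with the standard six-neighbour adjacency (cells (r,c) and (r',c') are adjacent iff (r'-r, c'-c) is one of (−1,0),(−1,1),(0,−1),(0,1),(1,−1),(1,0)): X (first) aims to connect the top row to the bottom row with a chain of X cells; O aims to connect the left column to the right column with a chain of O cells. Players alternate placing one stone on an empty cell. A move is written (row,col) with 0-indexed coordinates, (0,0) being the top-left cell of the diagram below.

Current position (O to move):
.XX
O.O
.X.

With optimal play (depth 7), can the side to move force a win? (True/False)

O winning at [.XX/O.O/.X.]: True

[.XX/O.O/.X.] O move#1: (0,0):-1/OXX/O.O/.X., (1,1):+1/.XX/OOO/.X.*, (2,0):-1/.XX/O.O/OX., (2,2):-1/.XX/O.O/.XO
[.XX/OOO/.X.] end (terminal -1, X#2); searched .XX/O.O/.X. to 7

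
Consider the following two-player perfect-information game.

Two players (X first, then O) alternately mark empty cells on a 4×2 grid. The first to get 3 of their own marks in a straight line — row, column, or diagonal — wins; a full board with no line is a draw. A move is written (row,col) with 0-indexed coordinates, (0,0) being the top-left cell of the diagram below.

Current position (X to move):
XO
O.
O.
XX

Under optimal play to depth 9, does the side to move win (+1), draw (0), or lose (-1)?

p1 X@[XO/O./O./XX]: (1,1)[XO/OX/O./XX]+0* (2,1)[XO/O./OX/XX]+0
p2 O@[XO/OX/O./XX]: (2,1)[XO/OX/OO/XX]+0*
p3 X@[XO/OX/OO/XX] terminal +0; root [XO/O./O./XX] d9

value(XO/O./O./XX, X) = 0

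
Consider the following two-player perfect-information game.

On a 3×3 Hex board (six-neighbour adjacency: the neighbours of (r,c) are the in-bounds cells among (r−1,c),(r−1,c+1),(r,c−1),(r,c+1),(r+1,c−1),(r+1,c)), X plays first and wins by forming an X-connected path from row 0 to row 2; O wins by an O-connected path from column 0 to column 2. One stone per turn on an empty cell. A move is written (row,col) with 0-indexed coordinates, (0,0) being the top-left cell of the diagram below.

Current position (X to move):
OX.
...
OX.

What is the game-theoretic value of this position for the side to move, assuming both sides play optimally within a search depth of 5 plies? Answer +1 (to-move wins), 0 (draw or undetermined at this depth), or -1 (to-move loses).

ply 1, X at OX./.../OX. | (0,2)=+1→OXX/.../OX.*; (1,0)=-1→OX./X../OX.; (1,1)=+1→OX./.X./OX.; (1,2)=+1→OX./..X/OX.; (2,2)=-1→OX./.../OXX
ply 2, O at OXX/.../OX. | (1,0)=-1→OXX/O../OX.*; (1,1)=-1→OXX/.O./OX.; (1,2)=-1→OXX/..O/OX.; (2,2)=-1→OXX/.../OXO
ply 3, X at OXX/O../OX. | (1,1)=+1→OXX/OX./OX.*; (1,2)=+1→OXX/O.X/OX.; (2,2)=+1→OXX/O../OXX
ply 4: OXX/OX./OX. is terminal -1 (O); from OX./.../OX. depth 5

value(OX./.../OX., X) = +1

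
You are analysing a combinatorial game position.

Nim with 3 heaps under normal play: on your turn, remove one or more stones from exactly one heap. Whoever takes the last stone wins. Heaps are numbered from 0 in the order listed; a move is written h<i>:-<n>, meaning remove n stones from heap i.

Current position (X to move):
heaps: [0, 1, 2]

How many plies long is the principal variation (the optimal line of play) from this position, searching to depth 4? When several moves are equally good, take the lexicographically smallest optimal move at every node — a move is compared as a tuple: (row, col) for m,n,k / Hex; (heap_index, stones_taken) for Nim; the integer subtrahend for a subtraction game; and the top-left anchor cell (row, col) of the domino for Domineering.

PV length from [(0,1,2)]: 3 plies

p1 X@[(0,1,2)]: h1:-1[(0,0,2)]-1 h2:-1[(0,1,1)]+1* h2:-2[(0,1,0)]-1
p2 O@[(0,1,1)]: h1:-1[(0,0,1)]-1* h2:-1[(0,1,0)]-1
p3 X@[(0,0,1)]: h2:-1[(0,0,0)]+1*
p4 O@[(0,0,0)] terminal -1; root [(0,1,2)] d4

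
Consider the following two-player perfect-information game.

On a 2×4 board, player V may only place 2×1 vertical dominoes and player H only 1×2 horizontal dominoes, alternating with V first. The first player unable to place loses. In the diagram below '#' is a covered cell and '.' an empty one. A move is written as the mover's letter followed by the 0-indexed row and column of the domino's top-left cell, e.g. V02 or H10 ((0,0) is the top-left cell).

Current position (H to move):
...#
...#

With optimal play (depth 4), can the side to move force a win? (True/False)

ply 1, H at ...#/...# | H00=+1→##.#/...#*; H01=+1→.###/...#; H10=+1→...#/##.#; H11=+1→...#/.###
ply 2, V at ##.#/...# | V02=-1→####/..##*
ply 3, H at ####/..## | H10=+1→####/####*
ply 4: ####/#### is terminal -1 (V); from ...#/...# depth 4

H winning at [...#/...#]: True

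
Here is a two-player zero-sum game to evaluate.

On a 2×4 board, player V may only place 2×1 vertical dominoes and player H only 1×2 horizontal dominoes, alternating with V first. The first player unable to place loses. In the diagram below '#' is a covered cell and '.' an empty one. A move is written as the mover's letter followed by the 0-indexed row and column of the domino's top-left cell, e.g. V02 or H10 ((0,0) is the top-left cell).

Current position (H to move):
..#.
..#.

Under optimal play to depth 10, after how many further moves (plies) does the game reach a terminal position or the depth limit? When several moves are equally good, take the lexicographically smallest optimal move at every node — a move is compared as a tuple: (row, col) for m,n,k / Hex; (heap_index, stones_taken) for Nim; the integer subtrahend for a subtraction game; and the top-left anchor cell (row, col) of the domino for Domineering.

ply 1, H at ..#./..#. | H00=+1→###./..#.*; H10=+1→..#./###.
ply 2, V at ###./..#. | V03=-1→####/..##*
ply 3, H at ####/..## | H10=+1→####/####*
ply 4: ####/#### is terminal -1 (V); from ..#./..#. depth 10

PV length from [..#./..#.]: 3 plies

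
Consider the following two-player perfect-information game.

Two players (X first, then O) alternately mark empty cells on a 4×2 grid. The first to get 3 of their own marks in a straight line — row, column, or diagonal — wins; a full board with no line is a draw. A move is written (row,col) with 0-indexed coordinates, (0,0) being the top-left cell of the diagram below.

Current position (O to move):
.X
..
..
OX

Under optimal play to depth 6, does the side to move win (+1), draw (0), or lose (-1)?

value(.X/../../OX, O) = 0

[.X/../../OX] O move#1: (0,0):+0/OX/../../OX*, (1,0):+0/.X/O./../OX, (1,1):+0/.X/.O/../OX, (2,0):+0/.X/../O./OX, (2,1):+0/.X/../.O/OX
[OX/../../OX] X move#2: (1,0):+0/OX/X./../OX*, (1,1):+0/OX/.X/../OX, (2,0):+0/OX/../X./OX, (2,1):+0/OX/../.X/OX
[OX/X./../OX] O move#3: (1,1):+0/OX/XO/../OX*, (2,0):+0/OX/X./O./OX, (2,1):+0/OX/X./.O/OX
[OX/XO/../OX] X move#4: (2,0):+0/OX/XO/X./OX*, (2,1):+0/OX/XO/.X/OX
[OX/XO/X./OX] O move#5: (2,1):+0/OX/XO/XO/OX*
[OX/XO/XO/OX] end (terminal +0, X#6); searched .X/../../OX to 6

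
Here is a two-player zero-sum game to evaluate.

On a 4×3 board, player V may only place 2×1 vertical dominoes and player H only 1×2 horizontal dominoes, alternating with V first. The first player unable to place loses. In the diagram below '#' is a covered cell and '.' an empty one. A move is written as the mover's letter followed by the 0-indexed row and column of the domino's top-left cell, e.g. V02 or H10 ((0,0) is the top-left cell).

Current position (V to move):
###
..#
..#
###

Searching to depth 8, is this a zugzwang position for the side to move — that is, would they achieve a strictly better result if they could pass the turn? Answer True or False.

zugzwang(###/..#/..#/###, V) = False

[###/..#/..#/###] V move#1: V10:+1/###/#.#/#.#/###*, V11:+1/###/.##/.##/###
[###/#.#/#.#/###] end (terminal -1, H#2); searched ###/..#/..#/### to 8
suppose V passes — search the same position with H to move:
pass> [###/..#/..#/###] H move#1: H10:+1/###/###/..#/###*, H20:+1/###/..#/###/###
pass> [###/###/..#/###] end (terminal -1, V#2); searched ###/..#/..#/### to 8
for V: play +1, pass -1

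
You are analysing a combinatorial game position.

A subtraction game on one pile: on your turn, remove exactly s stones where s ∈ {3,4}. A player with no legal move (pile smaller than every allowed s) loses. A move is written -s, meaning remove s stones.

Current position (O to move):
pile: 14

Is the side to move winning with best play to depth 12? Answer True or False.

ply 1, O at 14 | -3=-1→11*; -4=-1→10
ply 2, X at 11 | -3=+1→8*; -4=+1→7
ply 3, O at 8 | -3=-1→5*; -4=-1→4
ply 4, X at 5 | -3=+1→2*; -4=+1→1
ply 5: 2 is terminal -1 (O); from 14 depth 12

O winning at [14]: False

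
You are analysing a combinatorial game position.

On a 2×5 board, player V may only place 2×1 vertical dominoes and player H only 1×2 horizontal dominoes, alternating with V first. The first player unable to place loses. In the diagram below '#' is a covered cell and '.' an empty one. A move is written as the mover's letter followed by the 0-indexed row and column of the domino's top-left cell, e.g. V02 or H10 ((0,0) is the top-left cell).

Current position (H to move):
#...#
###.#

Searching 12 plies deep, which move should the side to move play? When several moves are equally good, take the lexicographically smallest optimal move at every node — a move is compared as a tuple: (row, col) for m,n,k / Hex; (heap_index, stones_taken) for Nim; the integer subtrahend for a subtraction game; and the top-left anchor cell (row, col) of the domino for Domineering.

p1 H@[#...#/###.#]: H01[###.#/###.#]-1 H02[#.###/###.#]+1*
p2 V@[#.###/###.#] terminal -1; root [#...#/###.#] d12

H's best at [#...#/###.#]: H02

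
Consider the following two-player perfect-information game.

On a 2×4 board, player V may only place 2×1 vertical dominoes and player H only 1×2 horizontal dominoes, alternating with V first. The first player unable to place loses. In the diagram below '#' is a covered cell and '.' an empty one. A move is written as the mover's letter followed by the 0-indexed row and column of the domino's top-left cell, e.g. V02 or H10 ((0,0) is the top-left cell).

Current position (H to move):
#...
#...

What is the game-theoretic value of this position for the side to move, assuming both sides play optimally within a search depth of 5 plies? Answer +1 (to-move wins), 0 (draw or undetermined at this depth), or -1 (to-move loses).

ply 1, H at #.../#... | H01=+1→###./#...*; H02=+1→#.##/#...; H11=+1→#.../###.; H12=+1→#.../#.##
ply 2, V at ###./#... | V03=-1→####/#..#*
ply 3, H at ####/#..# | H11=+1→####/####*
ply 4: ####/#### is terminal -1 (V); from #.../#... depth 5

value(#.../#..., H) = +1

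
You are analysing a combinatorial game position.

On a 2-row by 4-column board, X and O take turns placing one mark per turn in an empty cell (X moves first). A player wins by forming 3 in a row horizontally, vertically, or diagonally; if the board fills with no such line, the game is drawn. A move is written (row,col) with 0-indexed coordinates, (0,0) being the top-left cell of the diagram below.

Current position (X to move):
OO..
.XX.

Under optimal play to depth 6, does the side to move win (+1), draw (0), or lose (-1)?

p1 X@[OO../.XX.]: (0,2)[OOX./.XX.]+1* (0,3)[OO.X/.XX.]-1 (1,0)[OO../XXX.]+1 (1,3)[OO../.XXX]+1
p2 O@[OOX./.XX.]: (0,3)[OOXO/.XX.]-1* (1,0)[OOX./OXX.]-1 (1,3)[OOX./.XXO]-1
p3 X@[OOXO/.XX.]: (1,0)[OOXO/XXX.]+1* (1,3)[OOXO/.XXX]+1
p4 O@[OOXO/XXX.] terminal -1; root [OO../.XX.] d6

value(OO../.XX., X) = +1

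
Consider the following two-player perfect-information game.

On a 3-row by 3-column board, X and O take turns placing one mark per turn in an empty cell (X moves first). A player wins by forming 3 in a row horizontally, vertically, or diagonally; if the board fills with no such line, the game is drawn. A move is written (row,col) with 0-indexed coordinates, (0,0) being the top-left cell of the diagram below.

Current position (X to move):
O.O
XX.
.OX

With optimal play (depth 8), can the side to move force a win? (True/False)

[O.O/XX./.OX] X move#1: (0,1):+0/OXO/XX./.OX, (1,2):+1/O.O/XXX/.OX*, (2,0):-1/O.O/XX./XOX
[O.O/XXX/.OX] end (terminal -1, O#2); searched O.O/XX./.OX to 8

X winning at [O.O/XX./.OX]: True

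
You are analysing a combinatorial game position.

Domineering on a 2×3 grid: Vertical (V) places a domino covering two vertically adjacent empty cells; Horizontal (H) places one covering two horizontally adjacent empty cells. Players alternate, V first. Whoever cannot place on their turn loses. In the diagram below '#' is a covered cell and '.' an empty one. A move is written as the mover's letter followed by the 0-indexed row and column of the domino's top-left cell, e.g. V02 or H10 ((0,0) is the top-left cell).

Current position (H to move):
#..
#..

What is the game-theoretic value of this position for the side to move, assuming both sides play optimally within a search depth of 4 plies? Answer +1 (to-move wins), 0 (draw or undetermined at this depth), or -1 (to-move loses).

value(#../#.., H) = +1

ply 1, H at #../#.. | H01=+1→###/#..*; H11=+1→#../###
ply 2: ###/#.. is terminal -1 (V); from #../#.. depth 4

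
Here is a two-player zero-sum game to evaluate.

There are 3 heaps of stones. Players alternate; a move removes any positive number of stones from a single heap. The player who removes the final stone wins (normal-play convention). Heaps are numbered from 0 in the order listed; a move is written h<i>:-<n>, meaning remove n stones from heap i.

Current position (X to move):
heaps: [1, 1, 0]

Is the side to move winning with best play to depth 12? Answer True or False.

p1 X@[(1,1,0)]: h0:-1[(0,1,0)]-1* h1:-1[(1,0,0)]-1
p2 O@[(0,1,0)]: h1:-1[(0,0,0)]+1*
p3 X@[(0,0,0)] terminal -1; root [(1,1,0)] d12

X winning at [(1,1,0)]: False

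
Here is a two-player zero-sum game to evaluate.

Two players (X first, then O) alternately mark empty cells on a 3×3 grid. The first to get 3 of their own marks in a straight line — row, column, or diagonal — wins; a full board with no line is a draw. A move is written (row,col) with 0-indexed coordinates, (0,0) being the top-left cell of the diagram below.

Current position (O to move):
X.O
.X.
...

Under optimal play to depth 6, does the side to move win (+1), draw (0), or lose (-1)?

p1 O@[X.O/.X./...]: (0,1)[XOO/.X./...]-1 (1,0)[X.O/OX./...]-1 (1,2)[X.O/.XO/...]-1 (2,0)[X.O/.X./O..]-1 (2,1)[X.O/.X./.O.]-1 (2,2)[X.O/.X./..O]+0*
p2 X@[X.O/.X./..O]: (0,1)[XXO/.X./..O]-1 (1,0)[X.O/XX./..O]-1 (1,2)[X.O/.XX/..O]+0* (2,0)[X.O/.X./X.O]-1 (2,1)[X.O/.X./.XO]-1
p3 O@[X.O/.XX/..O]: (0,1)[XOO/.XX/..O]-1 (1,0)[X.O/OXX/..O]+0* (2,0)[X.O/.XX/O.O]-1 (2,1)[X.O/.XX/.OO]-1
p4 X@[X.O/OXX/..O]: (0,1)[XXO/OXX/..O]+0* (2,0)[X.O/OXX/X.O]+0 (2,1)[X.O/OXX/.XO]+0
p5 O@[XXO/OXX/..O]: (2,0)[XXO/OXX/O.O]-1 (2,1)[XXO/OXX/.OO]+0*
p6 X@[XXO/OXX/.OO]: (2,0)[XXO/OXX/XOO]+0*
p7 O@[XXO/OXX/XOO] terminal +0; root [X.O/.X./...] d6

value(X.O/.X./..., O) = 0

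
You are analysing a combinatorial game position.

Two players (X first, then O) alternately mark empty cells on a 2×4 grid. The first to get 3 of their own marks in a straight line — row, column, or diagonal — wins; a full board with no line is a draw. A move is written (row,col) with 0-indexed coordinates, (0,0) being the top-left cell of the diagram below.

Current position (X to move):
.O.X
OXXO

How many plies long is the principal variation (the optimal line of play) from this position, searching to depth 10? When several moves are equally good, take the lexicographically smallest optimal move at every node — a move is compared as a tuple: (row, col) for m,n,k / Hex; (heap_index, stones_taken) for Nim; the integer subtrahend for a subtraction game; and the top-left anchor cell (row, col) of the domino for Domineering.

PV length from [.O.X/OXXO]: 2 plies

p1 X@[.O.X/OXXO]: (0,0)[XO.X/OXXO]+0* (0,2)[.OXX/OXXO]+0
p2 O@[XO.X/OXXO]: (0,2)[XOOX/OXXO]+0*
p3 X@[XOOX/OXXO] terminal +0; root [.O.X/OXXO] d10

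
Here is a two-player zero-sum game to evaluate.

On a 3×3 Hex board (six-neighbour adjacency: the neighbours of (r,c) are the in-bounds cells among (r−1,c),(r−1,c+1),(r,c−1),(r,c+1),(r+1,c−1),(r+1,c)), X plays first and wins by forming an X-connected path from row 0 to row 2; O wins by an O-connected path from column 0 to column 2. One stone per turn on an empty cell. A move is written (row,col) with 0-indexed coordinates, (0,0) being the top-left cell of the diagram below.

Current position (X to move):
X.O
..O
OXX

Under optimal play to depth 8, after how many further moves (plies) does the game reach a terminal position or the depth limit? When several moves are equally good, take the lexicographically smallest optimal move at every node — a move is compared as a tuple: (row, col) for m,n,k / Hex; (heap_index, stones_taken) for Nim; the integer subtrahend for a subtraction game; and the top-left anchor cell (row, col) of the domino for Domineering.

[X.O/..O/OXX] X move#1: (0,1):-1/XXO/..O/OXX, (1,0):-1/X.O/X.O/OXX, (1,1):+1/X.O/.XO/OXX*
[X.O/.XO/OXX] O move#2: (0,1):-1/XOO/.XO/OXX*, (1,0):-1/X.O/OXO/OXX
[XOO/.XO/OXX] X move#3: (1,0):+1/XOO/XXO/OXX*
[XOO/XXO/OXX] end (terminal -1, O#4); searched X.O/..O/OXX to 8

PV length from [X.O/..O/OXX]: 3 plies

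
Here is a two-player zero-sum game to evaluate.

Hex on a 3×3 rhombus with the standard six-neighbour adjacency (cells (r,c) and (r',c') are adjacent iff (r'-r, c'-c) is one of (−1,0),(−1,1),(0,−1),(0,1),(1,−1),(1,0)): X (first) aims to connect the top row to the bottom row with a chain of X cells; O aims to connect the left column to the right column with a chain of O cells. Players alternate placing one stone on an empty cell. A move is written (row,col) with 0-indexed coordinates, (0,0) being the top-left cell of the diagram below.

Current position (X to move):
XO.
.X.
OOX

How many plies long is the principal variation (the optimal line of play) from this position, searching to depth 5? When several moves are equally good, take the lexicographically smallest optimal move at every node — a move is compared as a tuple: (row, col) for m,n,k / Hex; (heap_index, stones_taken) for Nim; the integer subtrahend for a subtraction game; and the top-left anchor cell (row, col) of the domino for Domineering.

ply 1, X at XO./.X./OOX | (0,2)=-1→XOX/.X./OOX; (1,0)=-1→XO./XX./OOX; (1,2)=+1→XO./.XX/OOX*
ply 2, O at XO./.XX/OOX | (0,2)=-1→XOO/.XX/OOX*; (1,0)=-1→XO./OXX/OOX
ply 3, X at XOO/.XX/OOX | (1,0)=+1→XOO/XXX/OOX*
ply 4: XOO/XXX/OOX is terminal -1 (O); from XO./.X./OOX depth 5

PV length from [XO./.X./OOX]: 3 plies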